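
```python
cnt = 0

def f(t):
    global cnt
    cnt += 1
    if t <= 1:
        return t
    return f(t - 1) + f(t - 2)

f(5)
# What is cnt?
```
Call trace (a repeated sub-call is expanded the first time; later identical calls just restate its return value):
f(t=5)
  f(t=4)
    f(t=3)
      f(t=2)
        f(t=1)
        -> return 1
        f(t=0)
        -> return 0
      -> return 1
      f(t=1)
      -> return 1
    -> return 2
    f(t=2) -> return 1  (same call as traced above)
  -> return 3
  f(t=3) -> return 2  (same call as traced above)
-> return 5

cnt is incremented once per call, so count the calls in each subtree. Let C(t) = number of calls made by f(t).
C(0) = C(1) = 1 (base case, no recursion); C(t) = 1 + C(t - 1) + C(t - 2) otherwise.
C(2) = 1 + C(1) + C(0) = 1 + 1 + 1 = 3
C(3) = 1 + C(2) + C(1) = 1 + 3 + 1 = 5
C(4) = 1 + C(3) + C(2) = 1 + 5 + 3 = 9
C(5) = 1 + C(4) + C(3) = 1 + 9 + 5 = 15
cnt = C(5) = 15

Final answer: 15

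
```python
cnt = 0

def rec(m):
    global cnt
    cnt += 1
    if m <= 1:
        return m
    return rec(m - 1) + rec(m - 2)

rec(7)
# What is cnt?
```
Call trace (a repeated sub-call is expanded the first time; later identical calls just restate its return value):
rec(m=7)
  rec(m=6)
    rec(m=5)
      rec(m=4)
        rec(m=3)
          rec(m=2)
            rec(m=1)
            -> return 1
            rec(m=0)
            -> return 0
          -> return 1
          rec(m=1)
          -> return 1
        -> return 2
        rec(m=2) -> return 1  (same call as traced above)
      -> return 3
      rec(m=3) -> return 2  (same call as traced above)
    -> return 5
    rec(m=4) -> return 3  (same call as traced above)
  -> return 8
  rec(m=5) -> return 5  (same call as traced above)
-> return 13

cnt is incremented once per call, so count the calls in each subtree. Let C(m) = number of calls made by rec(m).
C(0) = C(1) = 1 (base case, no recursion); C(m) = 1 + C(m - 1) + C(m - 2) otherwise.
C(2) = 1 + C(1) + C(0) = 1 + 1 + 1 = 3
C(3) = 1 + C(2) + C(1) = 1 + 3 + 1 = 5
C(4) = 1 + C(3) + C(2) = 1 + 5 + 3 = 9
C(5) = 1 + C(4) + C(3) = 1 + 9 + 5 = 15
C(6) = 1 + C(5) + C(4) = 1 + 15 + 9 = 25
C(7) = 1 + C(6) + C(5) = 1 + 25 + 15 = 41
cnt = C(7) = 41

Final answer: 41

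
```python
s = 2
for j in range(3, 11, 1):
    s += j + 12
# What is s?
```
Trace:
  s=2
  s=17, j=3
  s=33, j=4
  s=50, j=5
  s=68, j=6
  s=87, j=7
  s=107, j=8
  s=128, j=9
  s=150, j=10

Final answer: 150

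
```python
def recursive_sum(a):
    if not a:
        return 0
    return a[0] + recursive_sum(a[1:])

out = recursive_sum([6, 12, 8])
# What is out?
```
Call trace:
recursive_sum(a=[6, 12, 8])
  recursive_sum(a=[12, 8])
    recursive_sum(a=[8])
      recursive_sum(a=[])
      -> return 0
    -> return 8
  -> return 20
-> return 26

Final answer: 26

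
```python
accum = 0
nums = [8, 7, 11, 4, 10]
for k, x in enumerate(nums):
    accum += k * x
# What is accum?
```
Trace:
  accum=0
  accum=0, k=0, x=8
  accum=7, k=1, x=7
  accum=29, k=2, x=11
  accum=41, k=3, x=4
  accum=81, k=4, x=10

Final answer: 81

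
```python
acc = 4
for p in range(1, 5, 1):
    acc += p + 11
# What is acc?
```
Trace:
  acc=4
  acc=16, p=1
  acc=29, p=2
  acc=43, p=3
  acc=58, p=4

Final answer: 58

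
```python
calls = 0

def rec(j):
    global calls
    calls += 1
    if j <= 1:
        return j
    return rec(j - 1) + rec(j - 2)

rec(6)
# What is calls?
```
Call trace (a repeated sub-call is expanded the first time; later identical calls just restate its return value):
rec(j=6)
  rec(j=5)
    rec(j=4)
      rec(j=3)
        rec(j=2)
          rec(j=1)
          -> return 1
          rec(j=0)
          -> return 0
        -> return 1
        rec(j=1)
        -> return 1
      -> return 2
      rec(j=2) -> return 1  (same call as traced above)
    -> return 3
    rec(j=3) -> return 2  (same call as traced above)
  -> return 5
  rec(j=4) -> return 3  (same call as traced above)
-> return 8

calls is incremented once per call, so count the calls in each subtree. Let C(j) = number of calls made by rec(j).
C(0) = C(1) = 1 (base case, no recursion); C(j) = 1 + C(j - 1) + C(j - 2) otherwise.
C(2) = 1 + C(1) + C(0) = 1 + 1 + 1 = 3
C(3) = 1 + C(2) + C(1) = 1 + 3 + 1 = 5
C(4) = 1 + C(3) + C(2) = 1 + 5 + 3 = 9
C(5) = 1 + C(4) + C(3) = 1 + 9 + 5 = 15
C(6) = 1 + C(5) + C(4) = 1 + 15 + 9 = 25
calls = C(6) = 25

Final answer: 25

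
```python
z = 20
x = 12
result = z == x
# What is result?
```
Trace:
  z=20
  z=20, x=12
  z=20, x=12, result=False

Final answer: False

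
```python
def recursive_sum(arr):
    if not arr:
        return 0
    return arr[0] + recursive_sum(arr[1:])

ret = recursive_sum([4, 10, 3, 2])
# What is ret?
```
Call trace:
recursive_sum(arr=[4, 10, 3, 2])
  recursive_sum(arr=[10, 3, 2])
    recursive_sum(arr=[3, 2])
      recursive_sum(arr=[2])
        recursive_sum(arr=[])
        -> return 0
      -> return 2
    -> return 5
  -> return 15
-> return 19

Final answer: 19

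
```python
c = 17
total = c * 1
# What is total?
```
Trace:
  c=17
  c=17, total=17

Final answer: 17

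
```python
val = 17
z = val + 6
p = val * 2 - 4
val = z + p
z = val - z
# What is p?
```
Trace:
  val=17
  val=17, z=23
  val=17, z=23, p=30
  val=53, z=23, p=30
  val=53, z=30, p=30

Final answer: 30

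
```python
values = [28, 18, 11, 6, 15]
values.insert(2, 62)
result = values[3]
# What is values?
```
Trace:
  values=[28, 18, 11, 6, 15]
  values=[28, 18, 62, 11, 6, 15]
  values=[28, 18, 62, 11, 6, 15], result=11

Final answer: [28, 18, 62, 11, 6, 15]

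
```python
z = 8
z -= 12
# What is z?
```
Trace:
  z=8
  z=-4

Final answer: -4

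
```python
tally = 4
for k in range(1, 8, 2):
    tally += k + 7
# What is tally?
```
Trace:
  tally=4
  tally=12, k=1
  tally=22, k=3
  tally=34, k=5
  tally=48, k=7

Final answer: 48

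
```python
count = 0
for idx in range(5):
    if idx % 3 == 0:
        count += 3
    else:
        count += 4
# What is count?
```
Trace:
  count=0
  count=3, idx=0
  count=7, idx=1
  count=11, idx=2
  count=14, idx=3
  count=18, idx=4

Final answer: 18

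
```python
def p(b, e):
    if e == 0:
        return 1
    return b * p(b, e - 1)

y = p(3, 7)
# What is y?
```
Call trace:
p(b=3, e=7)
  p(b=3, e=6)
    p(b=3, e=5)
      p(b=3, e=4)
        p(b=3, e=3)
          p(b=3, e=2)
            p(b=3, e=1)
              p(b=3, e=0)
              -> return 1
            -> return 3
          -> return 9
        -> return 27
      -> return 81
    -> return 243
  -> return 729
-> return 2187

Final answer: 2187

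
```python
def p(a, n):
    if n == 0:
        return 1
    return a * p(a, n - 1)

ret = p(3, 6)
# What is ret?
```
Call trace:
p(a=3, n=6)
  p(a=3, n=5)
    p(a=3, n=4)
      p(a=3, n=3)
        p(a=3, n=2)
          p(a=3, n=1)
            p(a=3, n=0)
            -> return 1
          -> return 3
        -> return 9
      -> return 27
    -> return 81
  -> return 243
-> return 729

Final answer: 729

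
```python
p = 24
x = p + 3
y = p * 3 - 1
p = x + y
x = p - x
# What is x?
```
Trace:
  p=24
  p=24, x=27
  p=24, x=27, y=71
  p=98, x=27, y=71
  p=98, x=71, y=71

Final answer: 71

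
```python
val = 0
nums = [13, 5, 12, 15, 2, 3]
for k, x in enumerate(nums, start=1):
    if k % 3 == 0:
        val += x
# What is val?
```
Trace:
  val=0
  val=0, k=1, x=13
  val=0, k=2, x=5
  val=12, k=3, x=12
  val=12, k=4, x=15
  val=12, k=5, x=2
  val=15, k=6, x=3

Final answer: 15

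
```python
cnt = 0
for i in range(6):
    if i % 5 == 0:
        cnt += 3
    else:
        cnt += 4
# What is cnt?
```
Trace:
  cnt=0
  cnt=3, i=0
  cnt=7, i=1
  cnt=11, i=2
  cnt=15, i=3
  cnt=19, i=4
  cnt=22, i=5

Final answer: 22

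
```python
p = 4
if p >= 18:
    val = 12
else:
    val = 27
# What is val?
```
Trace:
  p=4
  p=4, val=27

Final answer: 27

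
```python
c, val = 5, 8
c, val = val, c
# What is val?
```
Trace:
  c=5, val=8
  c=8, val=5

Final answer: 5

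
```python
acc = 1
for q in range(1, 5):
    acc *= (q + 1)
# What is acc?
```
Trace:
  acc=1
  acc=2, q=1
  acc=6, q=2
  acc=24, q=3
  acc=120, q=4

Final answer: 120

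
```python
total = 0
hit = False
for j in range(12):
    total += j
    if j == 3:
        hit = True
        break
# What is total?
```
Trace:
  total=0
  total=0, hit=False
  total=0, hit=False, j=0
  total=1, hit=False, j=1
  total=3, hit=False, j=2
  total=6, hit=True, j=3

Final answer: 6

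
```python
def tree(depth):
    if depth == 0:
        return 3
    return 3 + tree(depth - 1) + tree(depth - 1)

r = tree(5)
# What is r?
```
Call trace (a repeated sub-call is expanded the first time; later identical calls just restate its return value):
tree(depth=5)
  tree(depth=4)
    tree(depth=3)
      tree(depth=2)
        tree(depth=1)
          tree(depth=0)
          -> return 3
          tree(depth=0)
          -> return 3
        -> return 9
        tree(depth=1) -> return 9  (same call as traced above)
      -> return 21
      tree(depth=2) -> return 21  (same call as traced above)
    -> return 45
    tree(depth=3) -> return 45  (same call as traced above)
  -> return 93
  tree(depth=4) -> return 93  (same call as traced above)
-> return 189

Final answer: 189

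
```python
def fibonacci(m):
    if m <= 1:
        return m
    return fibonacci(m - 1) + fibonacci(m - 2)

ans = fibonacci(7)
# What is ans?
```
Call trace (a repeated sub-call is expanded the first time; later identical calls just restate its return value):
fibonacci(m=7)
  fibonacci(m=6)
    fibonacci(m=5)
      fibonacci(m=4)
        fibonacci(m=3)
          fibonacci(m=2)
            fibonacci(m=1)
            -> return 1
            fibonacci(m=0)
            -> return 0
          -> return 1
          fibonacci(m=1)
          -> return 1
        -> return 2
        fibonacci(m=2) -> return 1  (same call as traced above)
      -> return 3
      fibonacci(m=3) -> return 2  (same call as traced above)
    -> return 5
    fibonacci(m=4) -> return 3  (same call as traced above)
  -> return 8
  fibonacci(m=5) -> return 5  (same call as traced above)
-> return 13

Final answer: 13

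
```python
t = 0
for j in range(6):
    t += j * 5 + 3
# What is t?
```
Trace:
  t=0
  t=3, j=0
  t=11, j=1
  t=24, j=2
  t=42, j=3
  t=65, j=4
  t=93, j=5

Final answer: 93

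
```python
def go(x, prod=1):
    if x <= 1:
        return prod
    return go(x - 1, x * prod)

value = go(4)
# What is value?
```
Call trace:
go(x=4, prod=1)
  go(x=3, prod=4)
    go(x=2, prod=12)
      go(x=1, prod=24)
      -> return 24
    -> return 24
  -> return 24
-> return 24

Final answer: 24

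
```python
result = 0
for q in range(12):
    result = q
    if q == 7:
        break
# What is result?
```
Trace:
  result=0
  result=0, q=0
  result=1, q=1
  result=2, q=2
  result=3, q=3
  result=4, q=4
  result=5, q=5
  result=6, q=6
  result=7, q=7

Final answer: 7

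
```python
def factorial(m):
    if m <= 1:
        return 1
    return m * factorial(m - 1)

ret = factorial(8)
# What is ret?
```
Call trace:
factorial(m=8)
  factorial(m=7)
    factorial(m=6)
      factorial(m=5)
        factorial(m=4)
          factorial(m=3)
            factorial(m=2)
              factorial(m=1)
              -> return 1
            -> return 2
          -> return 6
        -> return 24
      -> return 120
    -> return 720
  -> return 5040
-> return 40320

Final answer: 40320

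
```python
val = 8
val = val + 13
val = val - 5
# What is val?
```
Trace:
  val=8
  val=21
  val=16

Final answer: 16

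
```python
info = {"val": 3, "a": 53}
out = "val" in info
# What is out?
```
Trace:
  info={'val': 3, 'a': 53}
  info={'val': 3, 'a': 53}, out=True

Final answer: True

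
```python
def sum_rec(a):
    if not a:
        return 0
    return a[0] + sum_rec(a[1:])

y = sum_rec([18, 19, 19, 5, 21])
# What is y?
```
Call trace:
sum_rec(a=[18, 19, 19, 5, 21])
  sum_rec(a=[19, 19, 5, 21])
    sum_rec(a=[19, 5, 21])
      sum_rec(a=[5, 21])
        sum_rec(a=[21])
          sum_rec(a=[])
          -> return 0
        -> return 21
      -> return 26
    -> return 45
  -> return 64
-> return 82

Final answer: 82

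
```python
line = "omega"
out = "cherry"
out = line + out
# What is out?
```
Trace:
  line='omega'
  line='omega', out='cherry'
  line='omega', out='omegacherry'

Final answer: 'omegacherry'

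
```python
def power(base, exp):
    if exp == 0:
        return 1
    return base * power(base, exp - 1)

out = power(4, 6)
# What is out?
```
Call trace:
power(base=4, exp=6)
  power(base=4, exp=5)
    power(base=4, exp=4)
      power(base=4, exp=3)
        power(base=4, exp=2)
          power(base=4, exp=1)
            power(base=4, exp=0)
            -> return 1
          -> return 4
        -> return 16
      -> return 64
    -> return 256
  -> return 1024
-> return 4096

Final answer: 4096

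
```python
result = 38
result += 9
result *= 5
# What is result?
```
Trace:
  result=38
  result=47
  result=235

Final answer: 235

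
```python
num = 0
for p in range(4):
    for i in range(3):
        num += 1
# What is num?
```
Trace:
  num=0
  num=1, p=0, i=0
  num=2, p=0, i=1
  num=3, p=0, i=2
  num=4, p=1, i=0
  num=5, p=1, i=1
  num=6, p=1, i=2
  num=7, p=2, i=0
  num=8, p=2, i=1
  num=9, p=2, i=2
  num=10, p=3, i=0
  num=11, p=3, i=1
  num=12, p=3, i=2

Final answer: 12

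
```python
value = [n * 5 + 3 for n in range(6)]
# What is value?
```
Trace:
  n=0
  n=1
  n=2
  n=3
  n=4
  n=5
  value=[3, 8, 13, 18, 23, 28]

Final answer: [3, 8, 13, 18, 23, 28]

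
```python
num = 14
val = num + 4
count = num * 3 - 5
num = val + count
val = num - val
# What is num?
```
Trace:
  num=14
  num=14, val=18
  num=14, val=18, count=37
  num=55, val=18, count=37
  num=55, val=37, count=37

Final answer: 55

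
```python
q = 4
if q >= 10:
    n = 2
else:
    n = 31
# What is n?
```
Trace:
  q=4
  q=4, n=31

Final answer: 31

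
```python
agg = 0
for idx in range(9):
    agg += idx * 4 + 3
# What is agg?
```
Trace:
  agg=0
  agg=3, idx=0
  agg=10, idx=1
  agg=21, idx=2
  agg=36, idx=3
  agg=55, idx=4
  agg=78, idx=5
  agg=105, idx=6
  agg=136, idx=7
  agg=171, idx=8

Final answer: 171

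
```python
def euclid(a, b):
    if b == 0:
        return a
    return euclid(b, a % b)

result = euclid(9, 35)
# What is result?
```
Call trace:
euclid(a=9, b=35)
  euclid(a=35, b=9)
    euclid(a=9, b=8)
      euclid(a=8, b=1)
        euclid(a=1, b=0)
        -> return 1
      -> return 1
    -> return 1
  -> return 1
-> return 1

Final answer: 1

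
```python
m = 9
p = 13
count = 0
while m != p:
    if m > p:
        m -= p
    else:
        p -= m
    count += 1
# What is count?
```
Trace:
  m=9
  m=9, p=13
  m=9, p=13, count=0
  m=9, p=4, count=1
  m=5, p=4, count=2
  m=1, p=4, count=3
  m=1, p=3, count=4
  m=1, p=2, count=5
  m=1, p=1, count=6

Final answer: 6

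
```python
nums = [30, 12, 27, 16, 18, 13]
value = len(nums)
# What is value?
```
Trace:
  nums=[30, 12, 27, 16, 18, 13]
  nums=[30, 12, 27, 16, 18, 13], value=6

Final answer: 6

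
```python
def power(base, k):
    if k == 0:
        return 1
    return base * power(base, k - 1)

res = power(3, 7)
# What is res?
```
Call trace:
power(base=3, k=7)
  power(base=3, k=6)
    power(base=3, k=5)
      power(base=3, k=4)
        power(base=3, k=3)
          power(base=3, k=2)
            power(base=3, k=1)
              power(base=3, k=0)
              -> return 1
            -> return 3
          -> return 9
        -> return 27
      -> return 81
    -> return 243
  -> return 729
-> return 2187

Final answer: 2187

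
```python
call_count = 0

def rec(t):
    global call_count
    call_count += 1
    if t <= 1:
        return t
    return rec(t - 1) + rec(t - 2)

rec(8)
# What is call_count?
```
Call trace (a repeated sub-call is expanded the first time; later identical calls just restate its return value):
rec(t=8)
  rec(t=7)
    rec(t=6)
      rec(t=5)
        rec(t=4)
          rec(t=3)
            rec(t=2)
              rec(t=1)
              -> return 1
              rec(t=0)
              -> return 0
            -> return 1
            rec(t=1)
            -> return 1
          -> return 2
          rec(t=2) -> return 1  (same call as traced above)
        -> return 3
        rec(t=3) -> return 2  (same call as traced above)
      -> return 5
      rec(t=4) -> return 3  (same call as traced above)
    -> return 8
    rec(t=5) -> return 5  (same call as traced above)
  -> return 13
  rec(t=6) -> return 8  (same call as traced above)
-> return 21

call_count is incremented once per call, so count the calls in each subtree. Let C(t) = number of calls made by rec(t).
C(0) = C(1) = 1 (base case, no recursion); C(t) = 1 + C(t - 1) + C(t - 2) otherwise.
C(2) = 1 + C(1) + C(0) = 1 + 1 + 1 = 3
C(3) = 1 + C(2) + C(1) = 1 + 3 + 1 = 5
C(4) = 1 + C(3) + C(2) = 1 + 5 + 3 = 9
C(5) = 1 + C(4) + C(3) = 1 + 9 + 5 = 15
C(6) = 1 + C(5) + C(4) = 1 + 15 + 9 = 25
C(7) = 1 + C(6) + C(5) = 1 + 25 + 15 = 41
C(8) = 1 + C(7) + C(6) = 1 + 41 + 25 = 67
call_count = C(8) = 67

Final answer: 67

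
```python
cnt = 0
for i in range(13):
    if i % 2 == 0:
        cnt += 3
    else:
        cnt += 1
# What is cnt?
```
Trace:
  cnt=0
  cnt=3, i=0
  cnt=4, i=1
  cnt=7, i=2
  cnt=8, i=3
  cnt=11, i=4
  cnt=12, i=5
  cnt=15, i=6
  cnt=16, i=7
  cnt=19, i=8
  cnt=20, i=9
  cnt=23, i=10
  cnt=24, i=11
  cnt=27, i=12

Final answer: 27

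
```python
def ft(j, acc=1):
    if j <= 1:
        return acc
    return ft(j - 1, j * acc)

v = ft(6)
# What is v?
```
Call trace:
ft(j=6, acc=1)
  ft(j=5, acc=6)
    ft(j=4, acc=30)
      ft(j=3, acc=120)
        ft(j=2, acc=360)
          ft(j=1, acc=720)
          -> return 720
        -> return 720
      -> return 720
    -> return 720
  -> return 720
-> return 720

Final answer: 720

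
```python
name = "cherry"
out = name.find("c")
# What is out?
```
Trace:
  name='cherry'
  name='cherry', out=0

Final answer: 0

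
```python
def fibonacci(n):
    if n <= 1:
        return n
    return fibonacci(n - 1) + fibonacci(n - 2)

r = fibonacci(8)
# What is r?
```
Call trace (a repeated sub-call is expanded the first time; later identical calls just restate its return value):
fibonacci(n=8)
  fibonacci(n=7)
    fibonacci(n=6)
      fibonacci(n=5)
        fibonacci(n=4)
          fibonacci(n=3)
            fibonacci(n=2)
              fibonacci(n=1)
              -> return 1
              fibonacci(n=0)
              -> return 0
            -> return 1
            fibonacci(n=1)
            -> return 1
          -> return 2
          fibonacci(n=2) -> return 1  (same call as traced above)
        -> return 3
        fibonacci(n=3) -> return 2  (same call as traced above)
      -> return 5
      fibonacci(n=4) -> return 3  (same call as traced above)
    -> return 8
    fibonacci(n=5) -> return 5  (same call as traced above)
  -> return 13
  fibonacci(n=6) -> return 8  (same call as traced above)
-> return 21

Final answer: 21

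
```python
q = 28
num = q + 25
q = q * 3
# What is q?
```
Trace:
  q=28
  q=28, num=53
  q=84, num=53

Final answer: 84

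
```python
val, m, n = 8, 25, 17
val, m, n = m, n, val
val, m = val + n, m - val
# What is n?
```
Trace:
  val=8, m=25, n=17
  val=25, m=17, n=8
  val=33, m=-8, n=8

Final answer: 8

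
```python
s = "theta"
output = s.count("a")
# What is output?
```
Trace:
  s='theta'
  s='theta', output=1

Final answer: 1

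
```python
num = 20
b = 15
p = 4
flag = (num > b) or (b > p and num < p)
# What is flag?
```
Trace:
  num=20
  num=20, b=15
  num=20, b=15, p=4
  num=20, b=15, p=4, flag=True

Final answer: True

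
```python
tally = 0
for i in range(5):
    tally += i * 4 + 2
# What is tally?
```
Trace:
  tally=0
  tally=2, i=0
  tally=8, i=1
  tally=18, i=2
  tally=32, i=3
  tally=50, i=4

Final answer: 50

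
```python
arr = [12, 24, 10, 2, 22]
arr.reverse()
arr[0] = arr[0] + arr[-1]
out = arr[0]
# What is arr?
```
Trace:
  arr=[12, 24, 10, 2, 22]
  arr=[22, 2, 10, 24, 12]
  arr=[34, 2, 10, 24, 12]
  arr=[34, 2, 10, 24, 12], out=34

Final answer: [34, 2, 10, 24, 12]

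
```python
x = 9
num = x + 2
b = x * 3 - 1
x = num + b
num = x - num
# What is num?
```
Trace:
  x=9
  x=9, num=11
  x=9, num=11, b=26
  x=37, num=11, b=26
  x=37, num=26, b=26

Final answer: 26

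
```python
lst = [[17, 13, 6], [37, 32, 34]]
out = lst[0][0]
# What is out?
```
Trace:
  lst=[[17, 13, 6], [37, 32, 34]]
  lst=[[17, 13, 6], [37, 32, 34]], out=17

Final answer: 17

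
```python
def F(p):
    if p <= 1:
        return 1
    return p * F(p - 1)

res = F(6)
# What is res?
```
Call trace:
F(p=6)
  F(p=5)
    F(p=4)
      F(p=3)
        F(p=2)
          F(p=1)
          -> return 1
        -> return 2
      -> return 6
    -> return 24
  -> return 120
-> return 720

Final answer: 720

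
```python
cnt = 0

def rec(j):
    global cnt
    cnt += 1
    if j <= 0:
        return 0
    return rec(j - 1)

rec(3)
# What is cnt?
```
Call trace:
rec(j=3)
  rec(j=2)
    rec(j=1)
      rec(j=0)
      -> return 0
    -> return 0
  -> return 0
-> return 0

cnt is incremented once per call. rec is entered once for each j = 3, 2, 1, 0 (the j <= 0 call returns without recursing), i.e. 3 + 1 calls.
cnt = 4

Final answer: 4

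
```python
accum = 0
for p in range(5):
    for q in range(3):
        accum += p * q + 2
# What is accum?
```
Trace:
  accum=0
  accum=2, p=0, q=0
  accum=4, p=0, q=1
  accum=6, p=0, q=2
  accum=8, p=1, q=0
  accum=11, p=1, q=1
  accum=15, p=1, q=2
  accum=17, p=2, q=0
  accum=21, p=2, q=1
  accum=27, p=2, q=2
  accum=29, p=3, q=0
  accum=34, p=3, q=1
  accum=42, p=3, q=2
  accum=44, p=4, q=0
  accum=50, p=4, q=1
  accum=60, p=4, q=2

Final answer: 60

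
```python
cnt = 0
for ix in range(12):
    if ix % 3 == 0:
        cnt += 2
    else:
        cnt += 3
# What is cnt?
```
Trace:
  cnt=0
  cnt=2, ix=0
  cnt=5, ix=1
  cnt=8, ix=2
  cnt=10, ix=3
  cnt=13, ix=4
  cnt=16, ix=5
  cnt=18, ix=6
  cnt=21, ix=7
  cnt=24, ix=8
  cnt=26, ix=9
  cnt=29, ix=10
  cnt=32, ix=11

Final answer: 32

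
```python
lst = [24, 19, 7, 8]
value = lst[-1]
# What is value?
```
Trace:
  lst=[24, 19, 7, 8]
  lst=[24, 19, 7, 8], value=8

Final answer: 8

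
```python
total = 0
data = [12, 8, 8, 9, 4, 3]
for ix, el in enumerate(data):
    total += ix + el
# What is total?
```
Trace:
  total=0
  total=12, ix=0, el=12
  total=21, ix=1, el=8
  total=31, ix=2, el=8
  total=43, ix=3, el=9
  total=51, ix=4, el=4
  total=59, ix=5, el=3

Final answer: 59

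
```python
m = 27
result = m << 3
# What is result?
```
Trace:
  m=27
  m=27, result=216

Final answer: 216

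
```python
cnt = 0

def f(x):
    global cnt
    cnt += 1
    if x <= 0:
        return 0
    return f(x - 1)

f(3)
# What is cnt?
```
Call trace:
f(x=3)
  f(x=2)
    f(x=1)
      f(x=0)
      -> return 0
    -> return 0
  -> return 0
-> return 0

cnt is incremented once per call. f is entered once for each x = 3, 2, 1, 0 (the x <= 0 call returns without recursing), i.e. 3 + 1 calls.
cnt = 4

Final answer: 4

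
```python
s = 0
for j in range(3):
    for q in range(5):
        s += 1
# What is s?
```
Trace:
  s=0
  s=1, j=0, q=0
  s=2, j=0, q=1
  s=3, j=0, q=2
  s=4, j=0, q=3
  s=5, j=0, q=4
  s=6, j=1, q=0
  s=7, j=1, q=1
  s=8, j=1, q=2
  s=9, j=1, q=3
  s=10, j=1, q=4
  s=11, j=2, q=0
  s=12, j=2, q=1
  s=13, j=2, q=2
  s=14, j=2, q=3
  s=15, j=2, q=4

Final answer: 15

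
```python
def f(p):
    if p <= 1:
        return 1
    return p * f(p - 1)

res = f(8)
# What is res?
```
Call trace:
f(p=8)
  f(p=7)
    f(p=6)
      f(p=5)
        f(p=4)
          f(p=3)
            f(p=2)
              f(p=1)
              -> return 1
            -> return 2
          -> return 6
        -> return 24
      -> return 120
    -> return 720
  -> return 5040
-> return 40320

Final answer: 40320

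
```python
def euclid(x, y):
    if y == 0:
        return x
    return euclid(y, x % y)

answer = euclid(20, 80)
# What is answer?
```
Call trace:
euclid(x=20, y=80)
  euclid(x=80, y=20)
    euclid(x=20, y=0)
    -> return 20
  -> return 20
-> return 20

Final answer: 20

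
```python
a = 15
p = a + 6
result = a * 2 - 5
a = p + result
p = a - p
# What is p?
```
Trace:
  a=15
  a=15, p=21
  a=15, p=21, result=25
  a=46, p=21, result=25
  a=46, p=25, result=25

Final answer: 25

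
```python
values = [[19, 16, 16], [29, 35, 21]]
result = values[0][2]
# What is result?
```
Trace:
  values=[[19, 16, 16], [29, 35, 21]]
  values=[[19, 16, 16], [29, 35, 21]], result=16

Final answer: 16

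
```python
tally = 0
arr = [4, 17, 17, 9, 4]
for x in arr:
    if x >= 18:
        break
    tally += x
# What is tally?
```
Trace:
  tally=0
  tally=4, x=4
  tally=21, x=17
  tally=38, x=17
  tally=47, x=9
  tally=51, x=4

Final answer: 51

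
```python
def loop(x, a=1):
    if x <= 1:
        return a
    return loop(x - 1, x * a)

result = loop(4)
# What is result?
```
Call trace:
loop(x=4, a=1)
  loop(x=3, a=4)
    loop(x=2, a=12)
      loop(x=1, a=24)
      -> return 24
    -> return 24
  -> return 24
-> return 24

Final answer: 24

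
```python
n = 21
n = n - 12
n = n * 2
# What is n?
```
Trace:
  n=21
  n=9
  n=18

Final answer: 18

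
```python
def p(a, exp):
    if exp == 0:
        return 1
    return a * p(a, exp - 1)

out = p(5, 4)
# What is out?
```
Call trace:
p(a=5, exp=4)
  p(a=5, exp=3)
    p(a=5, exp=2)
      p(a=5, exp=1)
        p(a=5, exp=0)
        -> return 1
      -> return 5
    -> return 25
  -> return 125
-> return 625

Final answer: 625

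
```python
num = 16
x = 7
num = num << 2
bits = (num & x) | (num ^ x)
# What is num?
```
Trace:
  num=16
  num=16, x=7
  num=64, x=7
  num=64, x=7, bits=71

Final answer: 64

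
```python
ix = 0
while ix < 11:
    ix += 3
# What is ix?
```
Trace:
  ix=0
  ix=3
  ix=6
  ix=9
  ix=12

Final answer: 12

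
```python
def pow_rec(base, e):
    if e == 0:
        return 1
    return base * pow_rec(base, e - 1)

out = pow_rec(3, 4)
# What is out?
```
Call trace:
pow_rec(base=3, e=4)
  pow_rec(base=3, e=3)
    pow_rec(base=3, e=2)
      pow_rec(base=3, e=1)
        pow_rec(base=3, e=0)
        -> return 1
      -> return 3
    -> return 9
  -> return 27
-> return 81

Final answer: 81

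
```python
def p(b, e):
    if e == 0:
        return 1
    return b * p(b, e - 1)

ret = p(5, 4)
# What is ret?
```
Call trace:
p(b=5, e=4)
  p(b=5, e=3)
    p(b=5, e=2)
      p(b=5, e=1)
        p(b=5, e=0)
        -> return 1
      -> return 5
    -> return 25
  -> return 125
-> return 625

Final answer: 625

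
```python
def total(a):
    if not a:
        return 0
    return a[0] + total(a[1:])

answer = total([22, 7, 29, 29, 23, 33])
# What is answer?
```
Call trace:
total(a=[22, 7, 29, 29, 23, 33])
  total(a=[7, 29, 29, 23, 33])
    total(a=[29, 29, 23, 33])
      total(a=[29, 23, 33])
        total(a=[23, 33])
          total(a=[33])
            total(a=[])
            -> return 0
          -> return 33
        -> return 56
      -> return 85
    -> return 114
  -> return 121
-> return 143

Final answer: 143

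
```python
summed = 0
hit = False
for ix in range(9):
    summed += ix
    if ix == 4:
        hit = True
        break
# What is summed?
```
Trace:
  summed=0
  summed=0, hit=False
  summed=0, hit=False, ix=0
  summed=1, hit=False, ix=1
  summed=3, hit=False, ix=2
  summed=6, hit=False, ix=3
  summed=10, hit=True, ix=4

Final answer: 10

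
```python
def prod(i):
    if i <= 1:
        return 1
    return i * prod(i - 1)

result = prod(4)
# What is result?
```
Call trace:
prod(i=4)
  prod(i=3)
    prod(i=2)
      prod(i=1)
      -> return 1
    -> return 2
  -> return 6
-> return 24

Final answer: 24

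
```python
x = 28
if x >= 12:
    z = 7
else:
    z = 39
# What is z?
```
Trace:
  x=28
  x=28, z=7

Final answer: 7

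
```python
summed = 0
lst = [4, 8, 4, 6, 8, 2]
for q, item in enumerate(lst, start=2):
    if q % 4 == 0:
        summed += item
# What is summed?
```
Trace:
  summed=0
  summed=0, q=2, item=4
  summed=0, q=3, item=8
  summed=4, q=4, item=4
  summed=4, q=5, item=6
  summed=4, q=6, item=8
  summed=4, q=7, item=2

Final answer: 4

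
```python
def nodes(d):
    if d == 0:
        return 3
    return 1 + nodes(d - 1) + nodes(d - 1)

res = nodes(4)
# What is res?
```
Call trace (a repeated sub-call is expanded the first time; later identical calls just restate its return value):
nodes(d=4)
  nodes(d=3)
    nodes(d=2)
      nodes(d=1)
        nodes(d=0)
        -> return 3
        nodes(d=0)
        -> return 3
      -> return 7
      nodes(d=1) -> return 7  (same call as traced above)
    -> return 15
    nodes(d=2) -> return 15  (same call as traced above)
  -> return 31
  nodes(d=3) -> return 31  (same call as traced above)
-> return 63

Final answer: 63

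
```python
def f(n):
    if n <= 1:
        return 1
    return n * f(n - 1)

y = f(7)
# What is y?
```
Call trace:
f(n=7)
  f(n=6)
    f(n=5)
      f(n=4)
        f(n=3)
          f(n=2)
            f(n=1)
            -> return 1
          -> return 2
        -> return 6
      -> return 24
    -> return 120
  -> return 720
-> return 5040

Final answer: 5040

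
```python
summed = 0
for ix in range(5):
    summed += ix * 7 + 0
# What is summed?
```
Trace:
  summed=0
  summed=0, ix=0
  summed=7, ix=1
  summed=21, ix=2
  summed=42, ix=3
  summed=70, ix=4

Final answer: 70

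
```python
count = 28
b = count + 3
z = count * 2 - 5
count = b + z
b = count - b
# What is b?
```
Trace:
  count=28
  count=28, b=31
  count=28, b=31, z=51
  count=82, b=31, z=51
  count=82, b=51, z=51

Final answer: 51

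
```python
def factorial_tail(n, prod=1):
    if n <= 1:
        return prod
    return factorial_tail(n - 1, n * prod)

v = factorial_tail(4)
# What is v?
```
Call trace:
factorial_tail(n=4, prod=1)
  factorial_tail(n=3, prod=4)
    factorial_tail(n=2, prod=12)
      factorial_tail(n=1, prod=24)
      -> return 24
    -> return 24
  -> return 24
-> return 24

Final answer: 24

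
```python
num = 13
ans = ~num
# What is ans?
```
Trace:
  num=13
  num=13, ans=-14

Final answer: -14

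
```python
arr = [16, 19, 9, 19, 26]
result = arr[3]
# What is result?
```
Trace:
  arr=[16, 19, 9, 19, 26]
  arr=[16, 19, 9, 19, 26], result=19

Final answer: 19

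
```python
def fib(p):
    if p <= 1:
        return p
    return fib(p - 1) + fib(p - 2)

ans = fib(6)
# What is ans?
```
Call trace (a repeated sub-call is expanded the first time; later identical calls just restate its return value):
fib(p=6)
  fib(p=5)
    fib(p=4)
      fib(p=3)
        fib(p=2)
          fib(p=1)
          -> return 1
          fib(p=0)
          -> return 0
        -> return 1
        fib(p=1)
        -> return 1
      -> return 2
      fib(p=2) -> return 1  (same call as traced above)
    -> return 3
    fib(p=3) -> return 2  (same call as traced above)
  -> return 5
  fib(p=4) -> return 3  (same call as traced above)
-> return 8

Final answer: 8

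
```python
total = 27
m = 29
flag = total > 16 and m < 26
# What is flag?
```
Trace:
  total=27
  total=27, m=29
  total=27, m=29, flag=False

Final answer: False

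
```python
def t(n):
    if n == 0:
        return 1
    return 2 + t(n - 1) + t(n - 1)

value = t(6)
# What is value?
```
Call trace (a repeated sub-call is expanded the first time; later identical calls just restate its return value):
t(n=6)
  t(n=5)
    t(n=4)
      t(n=3)
        t(n=2)
          t(n=1)
            t(n=0)
            -> return 1
            t(n=0)
            -> return 1
          -> return 4
          t(n=1) -> return 4  (same call as traced above)
        -> return 10
        t(n=2) -> return 10  (same call as traced above)
      -> return 22
      t(n=3) -> return 22  (same call as traced above)
    -> return 46
    t(n=4) -> return 46  (same call as traced above)
  -> return 94
  t(n=5) -> return 94  (same call as traced above)
-> return 190

Final answer: 190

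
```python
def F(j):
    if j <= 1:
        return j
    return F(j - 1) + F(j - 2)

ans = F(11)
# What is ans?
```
Call trace (a repeated sub-call is expanded the first time; later identical calls just restate its return value):
F(j=11)
  F(j=10)
    F(j=9)
      F(j=8)
        F(j=7)
          F(j=6)
            F(j=5)
              F(j=4)
                F(j=3)
                  F(j=2)
                    F(j=1)
                    -> return 1
                    F(j=0)
                    -> return 0
                  -> return 1
                  F(j=1)
                  -> return 1
                -> return 2
                F(j=2) -> return 1  (same call as traced above)
              -> return 3
              F(j=3) -> return 2  (same call as traced above)
            -> return 5
            F(j=4) -> return 3  (same call as traced above)
          -> return 8
          F(j=5) -> return 5  (same call as traced above)
        -> return 13
        F(j=6) -> return 8  (same call as traced above)
      -> return 21
      F(j=7) -> return 13  (same call as traced above)
    -> return 34
    F(j=8) -> return 21  (same call as traced above)
  -> return 55
  F(j=9) -> return 34  (same call as traced above)
-> return 89

Final answer: 89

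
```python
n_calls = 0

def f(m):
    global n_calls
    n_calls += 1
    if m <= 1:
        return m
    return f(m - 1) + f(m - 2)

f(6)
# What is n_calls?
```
Call trace (a repeated sub-call is expanded the first time; later identical calls just restate its return value):
f(m=6)
  f(m=5)
    f(m=4)
      f(m=3)
        f(m=2)
          f(m=1)
          -> return 1
          f(m=0)
          -> return 0
        -> return 1
        f(m=1)
        -> return 1
      -> return 2
      f(m=2) -> return 1  (same call as traced above)
    -> return 3
    f(m=3) -> return 2  (same call as traced above)
  -> return 5
  f(m=4) -> return 3  (same call as traced above)
-> return 8

n_calls is incremented once per call, so count the calls in each subtree. Let C(m) = number of calls made by f(m).
C(0) = C(1) = 1 (base case, no recursion); C(m) = 1 + C(m - 1) + C(m - 2) otherwise.
C(2) = 1 + C(1) + C(0) = 1 + 1 + 1 = 3
C(3) = 1 + C(2) + C(1) = 1 + 3 + 1 = 5
C(4) = 1 + C(3) + C(2) = 1 + 5 + 3 = 9
C(5) = 1 + C(4) + C(3) = 1 + 9 + 5 = 15
C(6) = 1 + C(5) + C(4) = 1 + 15 + 9 = 25
n_calls = C(6) = 25

Final answer: 25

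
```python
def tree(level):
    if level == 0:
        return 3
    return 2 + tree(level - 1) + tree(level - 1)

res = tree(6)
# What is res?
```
Call trace (a repeated sub-call is expanded the first time; later identical calls just restate its return value):
tree(level=6)
  tree(level=5)
    tree(level=4)
      tree(level=3)
        tree(level=2)
          tree(level=1)
            tree(level=0)
            -> return 3
            tree(level=0)
            -> return 3
          -> return 8
          tree(level=1) -> return 8  (same call as traced above)
        -> return 18
        tree(level=2) -> return 18  (same call as traced above)
      -> return 38
      tree(level=3) -> return 38  (same call as traced above)
    -> return 78
    tree(level=4) -> return 78  (same call as traced above)
  -> return 158
  tree(level=5) -> return 158  (same call as traced above)
-> return 318

Final answer: 318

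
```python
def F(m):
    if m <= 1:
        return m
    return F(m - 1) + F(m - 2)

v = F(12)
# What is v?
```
Call trace (a repeated sub-call is expanded the first time; later identical calls just restate its return value):
F(m=12)
  F(m=11)
    F(m=10)
      F(m=9)
        F(m=8)
          F(m=7)
            F(m=6)
              F(m=5)
                F(m=4)
                  F(m=3)
                    F(m=2)
                      F(m=1)
                      -> return 1
                      F(m=0)
                      -> return 0
                    -> return 1
                    F(m=1)
                    -> return 1
                  -> return 2
                  F(m=2) -> return 1  (same call as traced above)
                -> return 3
                F(m=3) -> return 2  (same call as traced above)
              -> return 5
              F(m=4) -> return 3  (same call as traced above)
            -> return 8
            F(m=5) -> return 5  (same call as traced above)
          -> return 13
          F(m=6) -> return 8  (same call as traced above)
        -> return 21
        F(m=7) -> return 13  (same call as traced above)
      -> return 34
      F(m=8) -> return 21  (same call as traced above)
    -> return 55
    F(m=9) -> return 34  (same call as traced above)
  -> return 89
  F(m=10) -> return 55  (same call as traced above)
-> return 144

Final answer: 144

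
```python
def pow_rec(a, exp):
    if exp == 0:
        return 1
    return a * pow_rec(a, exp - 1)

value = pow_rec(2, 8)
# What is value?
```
Call trace:
pow_rec(a=2, exp=8)
  pow_rec(a=2, exp=7)
    pow_rec(a=2, exp=6)
      pow_rec(a=2, exp=5)
        pow_rec(a=2, exp=4)
          pow_rec(a=2, exp=3)
            pow_rec(a=2, exp=2)
              pow_rec(a=2, exp=1)
                pow_rec(a=2, exp=0)
                -> return 1
              -> return 2
            -> return 4
          -> return 8
        -> return 16
      -> return 32
    -> return 64
  -> return 128
-> return 256

Final answer: 256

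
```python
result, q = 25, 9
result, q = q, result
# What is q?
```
Trace:
  result=25, q=9
  result=9, q=25

Final answer: 25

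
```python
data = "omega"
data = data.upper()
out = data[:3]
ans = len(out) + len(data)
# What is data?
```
Trace:
  data='omega'
  data='OMEGA'
  data='OMEGA', out='OME'
  data='OMEGA', out='OME', ans=8

Final answer: 'OMEGA'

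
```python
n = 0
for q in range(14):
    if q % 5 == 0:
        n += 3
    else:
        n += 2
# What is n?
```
Trace:
  n=0
  n=3, q=0
  n=5, q=1
  n=7, q=2
  n=9, q=3
  n=11, q=4
  n=14, q=5
  n=16, q=6
  n=18, q=7
  n=20, q=8
  n=22, q=9
  n=25, q=10
  n=27, q=11
  n=29, q=12
  n=31, q=13

Final answer: 31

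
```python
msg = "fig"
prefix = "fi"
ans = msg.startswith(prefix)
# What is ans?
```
Trace:
  msg='fig'
  msg='fig', prefix='fi'
  msg='fig', prefix='fi', ans=True

Final answer: True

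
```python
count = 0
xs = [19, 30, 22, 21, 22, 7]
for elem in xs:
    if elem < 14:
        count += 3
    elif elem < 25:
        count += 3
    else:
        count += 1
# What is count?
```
Trace:
  count=0
  count=3, elem=19
  count=4, elem=30
  count=7, elem=22
  count=10, elem=21
  count=13, elem=22
  count=16, elem=7

Final answer: 16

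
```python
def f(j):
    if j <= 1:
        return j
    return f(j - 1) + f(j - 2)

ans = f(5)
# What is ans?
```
Call trace (a repeated sub-call is expanded the first time; later identical calls just restate its return value):
f(j=5)
  f(j=4)
    f(j=3)
      f(j=2)
        f(j=1)
        -> return 1
        f(j=0)
        -> return 0
      -> return 1
      f(j=1)
      -> return 1
    -> return 2
    f(j=2) -> return 1  (same call as traced above)
  -> return 3
  f(j=3) -> return 2  (same call as traced above)
-> return 5

Final answer: 5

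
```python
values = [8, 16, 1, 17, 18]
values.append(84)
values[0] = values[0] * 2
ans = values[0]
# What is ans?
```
Trace:
  values=[8, 16, 1, 17, 18]
  values=[8, 16, 1, 17, 18, 84]
  values=[16, 16, 1, 17, 18, 84]
  values=[16, 16, 1, 17, 18, 84], ans=16

Final answer: 16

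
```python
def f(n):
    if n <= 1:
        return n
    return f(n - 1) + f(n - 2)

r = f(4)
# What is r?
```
Call trace (a repeated sub-call is expanded the first time; later identical calls just restate its return value):
f(n=4)
  f(n=3)
    f(n=2)
      f(n=1)
      -> return 1
      f(n=0)
      -> return 0
    -> return 1
    f(n=1)
    -> return 1
  -> return 2
  f(n=2) -> return 1  (same call as traced above)
-> return 3

Final answer: 3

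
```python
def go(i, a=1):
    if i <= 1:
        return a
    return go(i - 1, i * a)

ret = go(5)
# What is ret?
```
Call trace:
go(i=5, a=1)
  go(i=4, a=5)
    go(i=3, a=20)
      go(i=2, a=60)
        go(i=1, a=120)
        -> return 120
      -> return 120
    -> return 120
  -> return 120
-> return 120

Final answer: 120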